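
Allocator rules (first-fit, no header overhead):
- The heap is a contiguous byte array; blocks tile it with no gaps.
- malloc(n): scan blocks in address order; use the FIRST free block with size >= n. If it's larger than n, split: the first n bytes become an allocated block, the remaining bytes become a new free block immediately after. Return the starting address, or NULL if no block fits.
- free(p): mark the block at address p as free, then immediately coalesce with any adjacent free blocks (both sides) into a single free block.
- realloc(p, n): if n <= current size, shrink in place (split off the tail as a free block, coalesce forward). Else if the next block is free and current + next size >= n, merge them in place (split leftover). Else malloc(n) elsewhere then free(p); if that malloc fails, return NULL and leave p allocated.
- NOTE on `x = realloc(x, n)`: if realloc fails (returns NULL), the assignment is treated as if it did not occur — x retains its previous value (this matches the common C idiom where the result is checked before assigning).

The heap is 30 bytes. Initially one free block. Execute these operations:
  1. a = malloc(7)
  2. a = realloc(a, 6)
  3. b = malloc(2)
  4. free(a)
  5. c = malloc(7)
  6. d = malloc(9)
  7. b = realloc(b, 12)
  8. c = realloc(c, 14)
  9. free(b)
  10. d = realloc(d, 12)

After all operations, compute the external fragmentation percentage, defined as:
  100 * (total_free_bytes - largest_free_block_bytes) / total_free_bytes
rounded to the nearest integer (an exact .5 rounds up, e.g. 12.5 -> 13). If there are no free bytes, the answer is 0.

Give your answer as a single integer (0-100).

Answer: 27

Derivation:
Op 1: a = malloc(7) -> a = 0; heap: [0-6 ALLOC][7-29 FREE]
Op 2: a = realloc(a, 6) -> a = 0; heap: [0-5 ALLOC][6-29 FREE]
Op 3: b = malloc(2) -> b = 6; heap: [0-5 ALLOC][6-7 ALLOC][8-29 FREE]
Op 4: free(a) -> (freed a); heap: [0-5 FREE][6-7 ALLOC][8-29 FREE]
Op 5: c = malloc(7) -> c = 8; heap: [0-5 FREE][6-7 ALLOC][8-14 ALLOC][15-29 FREE]
Op 6: d = malloc(9) -> d = 15; heap: [0-5 FREE][6-7 ALLOC][8-14 ALLOC][15-23 ALLOC][24-29 FREE]
Op 7: b = realloc(b, 12) -> NULL (b unchanged); heap: [0-5 FREE][6-7 ALLOC][8-14 ALLOC][15-23 ALLOC][24-29 FREE]
Op 8: c = realloc(c, 14) -> NULL (c unchanged); heap: [0-5 FREE][6-7 ALLOC][8-14 ALLOC][15-23 ALLOC][24-29 FREE]
Op 9: free(b) -> (freed b); heap: [0-7 FREE][8-14 ALLOC][15-23 ALLOC][24-29 FREE]
Op 10: d = realloc(d, 12) -> d = 15; heap: [0-7 FREE][8-14 ALLOC][15-26 ALLOC][27-29 FREE]
Free blocks: [8 3] total_free=11 largest=8 -> 100*(11-8)/11 = 300/11 ≈ 27.273 -> rounds to 27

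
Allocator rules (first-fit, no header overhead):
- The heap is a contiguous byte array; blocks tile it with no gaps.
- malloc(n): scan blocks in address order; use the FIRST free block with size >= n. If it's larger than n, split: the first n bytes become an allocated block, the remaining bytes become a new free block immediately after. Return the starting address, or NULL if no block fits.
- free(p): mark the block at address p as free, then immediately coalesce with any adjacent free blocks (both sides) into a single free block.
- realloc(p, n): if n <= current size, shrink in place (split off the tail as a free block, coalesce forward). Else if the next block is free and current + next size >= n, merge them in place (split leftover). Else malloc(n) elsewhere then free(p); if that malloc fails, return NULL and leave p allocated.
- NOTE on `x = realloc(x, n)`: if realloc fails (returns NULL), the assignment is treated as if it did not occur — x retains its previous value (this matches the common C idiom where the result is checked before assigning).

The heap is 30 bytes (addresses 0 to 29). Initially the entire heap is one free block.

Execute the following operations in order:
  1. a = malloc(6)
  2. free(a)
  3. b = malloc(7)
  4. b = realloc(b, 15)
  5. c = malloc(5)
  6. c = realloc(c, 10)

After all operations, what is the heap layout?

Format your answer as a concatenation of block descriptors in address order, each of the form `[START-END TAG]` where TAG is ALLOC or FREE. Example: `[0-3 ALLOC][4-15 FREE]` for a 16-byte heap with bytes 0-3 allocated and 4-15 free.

Op 1: a = malloc(6) -> a = 0; heap: [0-5 ALLOC][6-29 FREE]
Op 2: free(a) -> (freed a); heap: [0-29 FREE]
Op 3: b = malloc(7) -> b = 0; heap: [0-6 ALLOC][7-29 FREE]
Op 4: b = realloc(b, 15) -> b = 0; heap: [0-14 ALLOC][15-29 FREE]
Op 5: c = malloc(5) -> c = 15; heap: [0-14 ALLOC][15-19 ALLOC][20-29 FREE]
Op 6: c = realloc(c, 10) -> c = 15; heap: [0-14 ALLOC][15-24 ALLOC][25-29 FREE]

Answer: [0-14 ALLOC][15-24 ALLOC][25-29 FREE]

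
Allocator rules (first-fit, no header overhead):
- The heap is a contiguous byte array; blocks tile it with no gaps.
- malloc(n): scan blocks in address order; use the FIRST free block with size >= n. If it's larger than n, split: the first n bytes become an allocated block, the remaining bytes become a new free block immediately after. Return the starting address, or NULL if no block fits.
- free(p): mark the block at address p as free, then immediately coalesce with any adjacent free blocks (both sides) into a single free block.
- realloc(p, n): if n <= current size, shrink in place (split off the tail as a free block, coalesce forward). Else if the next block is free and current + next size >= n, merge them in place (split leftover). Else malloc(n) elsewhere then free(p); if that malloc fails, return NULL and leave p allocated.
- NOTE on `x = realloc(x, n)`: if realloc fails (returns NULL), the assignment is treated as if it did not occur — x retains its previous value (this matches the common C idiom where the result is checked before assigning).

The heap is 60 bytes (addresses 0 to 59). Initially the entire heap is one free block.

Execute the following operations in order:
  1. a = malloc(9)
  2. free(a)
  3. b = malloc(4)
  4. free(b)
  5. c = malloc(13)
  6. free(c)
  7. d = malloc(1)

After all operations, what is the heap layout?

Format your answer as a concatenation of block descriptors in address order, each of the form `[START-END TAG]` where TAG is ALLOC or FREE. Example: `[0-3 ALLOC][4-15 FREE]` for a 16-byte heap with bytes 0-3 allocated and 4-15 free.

Answer: [0-0 ALLOC][1-59 FREE]

Derivation:
Op 1: a = malloc(9) -> a = 0; heap: [0-8 ALLOC][9-59 FREE]
Op 2: free(a) -> (freed a); heap: [0-59 FREE]
Op 3: b = malloc(4) -> b = 0; heap: [0-3 ALLOC][4-59 FREE]
Op 4: free(b) -> (freed b); heap: [0-59 FREE]
Op 5: c = malloc(13) -> c = 0; heap: [0-12 ALLOC][13-59 FREE]
Op 6: free(c) -> (freed c); heap: [0-59 FREE]
Op 7: d = malloc(1) -> d = 0; heap: [0-0 ALLOC][1-59 FREE]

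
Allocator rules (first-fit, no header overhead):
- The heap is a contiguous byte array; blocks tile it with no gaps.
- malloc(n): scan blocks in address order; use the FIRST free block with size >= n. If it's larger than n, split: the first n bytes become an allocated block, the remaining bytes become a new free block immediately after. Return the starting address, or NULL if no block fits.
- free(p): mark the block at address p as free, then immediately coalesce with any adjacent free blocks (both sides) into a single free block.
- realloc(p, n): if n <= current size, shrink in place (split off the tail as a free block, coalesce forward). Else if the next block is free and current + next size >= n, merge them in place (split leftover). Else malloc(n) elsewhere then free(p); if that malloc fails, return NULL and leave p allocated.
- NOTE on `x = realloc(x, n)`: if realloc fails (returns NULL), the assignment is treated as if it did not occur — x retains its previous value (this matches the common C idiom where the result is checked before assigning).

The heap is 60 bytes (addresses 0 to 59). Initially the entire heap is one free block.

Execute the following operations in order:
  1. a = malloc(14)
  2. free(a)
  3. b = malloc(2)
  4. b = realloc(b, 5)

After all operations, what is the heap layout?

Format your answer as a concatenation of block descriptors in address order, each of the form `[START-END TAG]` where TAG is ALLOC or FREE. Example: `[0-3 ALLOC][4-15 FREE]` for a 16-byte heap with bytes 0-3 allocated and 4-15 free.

Answer: [0-4 ALLOC][5-59 FREE]

Derivation:
Op 1: a = malloc(14) -> a = 0; heap: [0-13 ALLOC][14-59 FREE]
Op 2: free(a) -> (freed a); heap: [0-59 FREE]
Op 3: b = malloc(2) -> b = 0; heap: [0-1 ALLOC][2-59 FREE]
Op 4: b = realloc(b, 5) -> b = 0; heap: [0-4 ALLOC][5-59 FREE]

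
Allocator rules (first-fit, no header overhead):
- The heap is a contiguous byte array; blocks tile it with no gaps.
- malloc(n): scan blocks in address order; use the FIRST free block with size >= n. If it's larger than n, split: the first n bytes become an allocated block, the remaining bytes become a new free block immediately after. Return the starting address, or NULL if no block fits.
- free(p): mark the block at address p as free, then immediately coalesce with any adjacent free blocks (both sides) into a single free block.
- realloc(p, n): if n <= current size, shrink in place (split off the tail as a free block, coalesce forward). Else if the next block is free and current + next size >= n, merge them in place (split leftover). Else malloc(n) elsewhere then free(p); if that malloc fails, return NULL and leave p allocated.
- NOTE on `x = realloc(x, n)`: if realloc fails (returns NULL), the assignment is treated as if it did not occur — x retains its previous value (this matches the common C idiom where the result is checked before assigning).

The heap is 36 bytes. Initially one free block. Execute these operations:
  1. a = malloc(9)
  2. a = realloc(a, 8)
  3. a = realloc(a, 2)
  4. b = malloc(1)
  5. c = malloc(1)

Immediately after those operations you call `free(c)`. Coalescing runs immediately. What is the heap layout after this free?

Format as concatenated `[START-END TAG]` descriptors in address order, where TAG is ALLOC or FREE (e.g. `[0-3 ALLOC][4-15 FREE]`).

Op 1: a = malloc(9) -> a = 0; heap: [0-8 ALLOC][9-35 FREE]
Op 2: a = realloc(a, 8) -> a = 0; heap: [0-7 ALLOC][8-35 FREE]
Op 3: a = realloc(a, 2) -> a = 0; heap: [0-1 ALLOC][2-35 FREE]
Op 4: b = malloc(1) -> b = 2; heap: [0-1 ALLOC][2-2 ALLOC][3-35 FREE]
Op 5: c = malloc(1) -> c = 3; heap: [0-1 ALLOC][2-2 ALLOC][3-3 ALLOC][4-35 FREE]
free(c): c = 3 -> block [3-3 ALLOC]; mark free, coalesce with adjacent free neighbors -> [0-1 ALLOC][2-2 ALLOC][3-35 FREE]

Answer: [0-1 ALLOC][2-2 ALLOC][3-35 FREE]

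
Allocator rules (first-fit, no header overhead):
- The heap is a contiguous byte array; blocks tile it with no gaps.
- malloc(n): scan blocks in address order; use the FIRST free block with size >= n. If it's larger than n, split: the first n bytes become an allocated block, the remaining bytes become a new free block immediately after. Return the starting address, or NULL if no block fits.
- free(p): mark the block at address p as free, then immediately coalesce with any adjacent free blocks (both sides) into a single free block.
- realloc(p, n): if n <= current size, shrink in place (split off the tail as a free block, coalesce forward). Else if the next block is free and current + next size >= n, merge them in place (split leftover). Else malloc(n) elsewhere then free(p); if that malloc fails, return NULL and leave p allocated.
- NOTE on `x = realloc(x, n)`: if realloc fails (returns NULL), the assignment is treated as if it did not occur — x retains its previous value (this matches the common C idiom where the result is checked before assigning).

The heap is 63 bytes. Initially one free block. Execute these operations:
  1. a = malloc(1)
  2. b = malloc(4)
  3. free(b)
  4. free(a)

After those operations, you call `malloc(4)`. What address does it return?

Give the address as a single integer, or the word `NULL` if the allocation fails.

Op 1: a = malloc(1) -> a = 0; heap: [0-0 ALLOC][1-62 FREE]
Op 2: b = malloc(4) -> b = 1; heap: [0-0 ALLOC][1-4 ALLOC][5-62 FREE]
Op 3: free(b) -> (freed b); heap: [0-0 ALLOC][1-62 FREE]
Op 4: free(a) -> (freed a); heap: [0-62 FREE]
malloc(4): first-fit scan over [0-62 FREE] -> 0

Answer: 0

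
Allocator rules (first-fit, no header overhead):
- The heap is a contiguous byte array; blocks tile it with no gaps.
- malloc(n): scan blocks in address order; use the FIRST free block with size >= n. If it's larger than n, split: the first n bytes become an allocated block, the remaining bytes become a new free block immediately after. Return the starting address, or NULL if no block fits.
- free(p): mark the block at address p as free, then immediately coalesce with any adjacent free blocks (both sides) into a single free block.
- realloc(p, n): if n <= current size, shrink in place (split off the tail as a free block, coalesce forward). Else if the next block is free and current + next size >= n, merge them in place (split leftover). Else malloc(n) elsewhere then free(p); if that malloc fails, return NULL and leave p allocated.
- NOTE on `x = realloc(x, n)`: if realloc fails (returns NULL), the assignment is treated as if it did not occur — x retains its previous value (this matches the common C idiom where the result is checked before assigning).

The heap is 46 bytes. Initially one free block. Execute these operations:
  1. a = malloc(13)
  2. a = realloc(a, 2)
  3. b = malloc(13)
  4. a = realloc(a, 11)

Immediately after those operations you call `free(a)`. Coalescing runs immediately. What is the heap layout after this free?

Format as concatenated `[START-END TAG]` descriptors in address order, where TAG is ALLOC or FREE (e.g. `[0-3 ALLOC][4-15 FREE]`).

Op 1: a = malloc(13) -> a = 0; heap: [0-12 ALLOC][13-45 FREE]
Op 2: a = realloc(a, 2) -> a = 0; heap: [0-1 ALLOC][2-45 FREE]
Op 3: b = malloc(13) -> b = 2; heap: [0-1 ALLOC][2-14 ALLOC][15-45 FREE]
Op 4: a = realloc(a, 11) -> a = 15; heap: [0-1 FREE][2-14 ALLOC][15-25 ALLOC][26-45 FREE]
free(a): a = 15 -> block [15-25 ALLOC]; mark free, coalesce with adjacent free neighbors -> [0-1 FREE][2-14 ALLOC][15-45 FREE]

Answer: [0-1 FREE][2-14 ALLOC][15-45 FREE]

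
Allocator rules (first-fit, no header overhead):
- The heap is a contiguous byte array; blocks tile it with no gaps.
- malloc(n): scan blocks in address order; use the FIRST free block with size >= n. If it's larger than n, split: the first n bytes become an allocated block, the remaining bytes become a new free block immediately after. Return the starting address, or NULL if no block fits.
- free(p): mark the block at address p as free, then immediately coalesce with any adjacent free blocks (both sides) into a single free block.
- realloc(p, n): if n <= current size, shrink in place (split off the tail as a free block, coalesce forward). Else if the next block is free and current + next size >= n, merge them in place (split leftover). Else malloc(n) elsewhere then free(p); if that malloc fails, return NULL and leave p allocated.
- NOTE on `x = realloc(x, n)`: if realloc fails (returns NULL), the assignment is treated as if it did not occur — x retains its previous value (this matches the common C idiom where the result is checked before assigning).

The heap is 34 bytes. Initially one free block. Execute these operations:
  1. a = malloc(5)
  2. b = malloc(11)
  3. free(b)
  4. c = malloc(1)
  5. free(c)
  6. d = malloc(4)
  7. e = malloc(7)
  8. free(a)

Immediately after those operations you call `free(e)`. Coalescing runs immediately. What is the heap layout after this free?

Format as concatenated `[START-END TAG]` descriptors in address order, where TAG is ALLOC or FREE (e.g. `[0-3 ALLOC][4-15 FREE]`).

Op 1: a = malloc(5) -> a = 0; heap: [0-4 ALLOC][5-33 FREE]
Op 2: b = malloc(11) -> b = 5; heap: [0-4 ALLOC][5-15 ALLOC][16-33 FREE]
Op 3: free(b) -> (freed b); heap: [0-4 ALLOC][5-33 FREE]
Op 4: c = malloc(1) -> c = 5; heap: [0-4 ALLOC][5-5 ALLOC][6-33 FREE]
Op 5: free(c) -> (freed c); heap: [0-4 ALLOC][5-33 FREE]
Op 6: d = malloc(4) -> d = 5; heap: [0-4 ALLOC][5-8 ALLOC][9-33 FREE]
Op 7: e = malloc(7) -> e = 9; heap: [0-4 ALLOC][5-8 ALLOC][9-15 ALLOC][16-33 FREE]
Op 8: free(a) -> (freed a); heap: [0-4 FREE][5-8 ALLOC][9-15 ALLOC][16-33 FREE]
free(e): e = 9 -> block [9-15 ALLOC]; mark free, coalesce with adjacent free neighbors -> [0-4 FREE][5-8 ALLOC][9-33 FREE]

Answer: [0-4 FREE][5-8 ALLOC][9-33 FREE]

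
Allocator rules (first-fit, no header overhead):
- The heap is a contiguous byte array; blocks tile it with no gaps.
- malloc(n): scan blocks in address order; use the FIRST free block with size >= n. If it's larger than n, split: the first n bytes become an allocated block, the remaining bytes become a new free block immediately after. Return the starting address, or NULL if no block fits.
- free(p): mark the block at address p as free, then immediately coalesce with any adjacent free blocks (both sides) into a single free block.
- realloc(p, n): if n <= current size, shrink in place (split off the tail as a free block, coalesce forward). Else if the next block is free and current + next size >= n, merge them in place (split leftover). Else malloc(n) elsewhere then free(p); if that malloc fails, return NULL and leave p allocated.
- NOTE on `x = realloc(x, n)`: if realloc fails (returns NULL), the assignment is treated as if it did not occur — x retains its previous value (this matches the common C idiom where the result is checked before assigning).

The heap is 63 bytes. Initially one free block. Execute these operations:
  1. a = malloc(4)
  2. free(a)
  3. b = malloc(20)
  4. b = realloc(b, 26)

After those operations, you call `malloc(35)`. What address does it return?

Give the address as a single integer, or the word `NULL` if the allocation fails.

Op 1: a = malloc(4) -> a = 0; heap: [0-3 ALLOC][4-62 FREE]
Op 2: free(a) -> (freed a); heap: [0-62 FREE]
Op 3: b = malloc(20) -> b = 0; heap: [0-19 ALLOC][20-62 FREE]
Op 4: b = realloc(b, 26) -> b = 0; heap: [0-25 ALLOC][26-62 FREE]
malloc(35): first-fit scan over [0-25 ALLOC][26-62 FREE] -> 26

Answer: 26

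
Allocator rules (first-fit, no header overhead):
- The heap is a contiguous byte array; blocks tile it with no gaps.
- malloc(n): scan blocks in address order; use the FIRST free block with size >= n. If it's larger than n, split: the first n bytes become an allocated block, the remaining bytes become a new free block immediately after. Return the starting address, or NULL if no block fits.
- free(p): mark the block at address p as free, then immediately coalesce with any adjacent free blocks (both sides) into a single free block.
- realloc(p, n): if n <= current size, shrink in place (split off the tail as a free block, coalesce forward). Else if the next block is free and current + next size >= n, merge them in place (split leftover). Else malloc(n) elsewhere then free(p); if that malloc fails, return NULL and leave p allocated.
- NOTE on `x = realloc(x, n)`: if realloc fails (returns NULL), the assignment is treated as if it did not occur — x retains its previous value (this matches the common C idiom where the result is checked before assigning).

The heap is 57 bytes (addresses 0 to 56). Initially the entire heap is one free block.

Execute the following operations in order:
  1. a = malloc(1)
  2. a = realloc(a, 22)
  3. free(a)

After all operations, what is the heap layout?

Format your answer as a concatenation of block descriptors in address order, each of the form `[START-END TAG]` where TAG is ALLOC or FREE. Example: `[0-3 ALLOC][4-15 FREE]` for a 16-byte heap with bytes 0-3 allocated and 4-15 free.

Op 1: a = malloc(1) -> a = 0; heap: [0-0 ALLOC][1-56 FREE]
Op 2: a = realloc(a, 22) -> a = 0; heap: [0-21 ALLOC][22-56 FREE]
Op 3: free(a) -> (freed a); heap: [0-56 FREE]

Answer: [0-56 FREE]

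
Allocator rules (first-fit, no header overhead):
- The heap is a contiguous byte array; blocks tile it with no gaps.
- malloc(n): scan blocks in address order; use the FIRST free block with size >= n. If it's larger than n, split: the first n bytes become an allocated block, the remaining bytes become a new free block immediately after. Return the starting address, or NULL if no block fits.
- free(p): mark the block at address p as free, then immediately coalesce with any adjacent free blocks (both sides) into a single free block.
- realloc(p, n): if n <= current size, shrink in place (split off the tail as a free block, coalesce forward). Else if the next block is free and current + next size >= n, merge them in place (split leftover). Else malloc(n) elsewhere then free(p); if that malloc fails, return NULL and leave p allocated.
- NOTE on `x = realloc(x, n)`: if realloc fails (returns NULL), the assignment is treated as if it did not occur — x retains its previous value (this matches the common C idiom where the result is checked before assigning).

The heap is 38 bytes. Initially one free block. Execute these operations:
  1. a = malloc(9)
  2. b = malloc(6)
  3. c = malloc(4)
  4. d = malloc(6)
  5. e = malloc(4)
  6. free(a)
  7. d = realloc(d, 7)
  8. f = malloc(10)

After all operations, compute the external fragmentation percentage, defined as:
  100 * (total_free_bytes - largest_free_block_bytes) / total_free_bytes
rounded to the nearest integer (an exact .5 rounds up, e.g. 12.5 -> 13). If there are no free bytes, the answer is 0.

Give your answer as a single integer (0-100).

Answer: 47

Derivation:
Op 1: a = malloc(9) -> a = 0; heap: [0-8 ALLOC][9-37 FREE]
Op 2: b = malloc(6) -> b = 9; heap: [0-8 ALLOC][9-14 ALLOC][15-37 FREE]
Op 3: c = malloc(4) -> c = 15; heap: [0-8 ALLOC][9-14 ALLOC][15-18 ALLOC][19-37 FREE]
Op 4: d = malloc(6) -> d = 19; heap: [0-8 ALLOC][9-14 ALLOC][15-18 ALLOC][19-24 ALLOC][25-37 FREE]
Op 5: e = malloc(4) -> e = 25; heap: [0-8 ALLOC][9-14 ALLOC][15-18 ALLOC][19-24 ALLOC][25-28 ALLOC][29-37 FREE]
Op 6: free(a) -> (freed a); heap: [0-8 FREE][9-14 ALLOC][15-18 ALLOC][19-24 ALLOC][25-28 ALLOC][29-37 FREE]
Op 7: d = realloc(d, 7) -> d = 0; heap: [0-6 ALLOC][7-8 FREE][9-14 ALLOC][15-18 ALLOC][19-24 FREE][25-28 ALLOC][29-37 FREE]
Op 8: f = malloc(10) -> f = NULL; heap: [0-6 ALLOC][7-8 FREE][9-14 ALLOC][15-18 ALLOC][19-24 FREE][25-28 ALLOC][29-37 FREE]
Free blocks: [2 6 9] total_free=17 largest=9 -> 100*(17-9)/17 = 800/17 ≈ 47.059 -> rounds to 47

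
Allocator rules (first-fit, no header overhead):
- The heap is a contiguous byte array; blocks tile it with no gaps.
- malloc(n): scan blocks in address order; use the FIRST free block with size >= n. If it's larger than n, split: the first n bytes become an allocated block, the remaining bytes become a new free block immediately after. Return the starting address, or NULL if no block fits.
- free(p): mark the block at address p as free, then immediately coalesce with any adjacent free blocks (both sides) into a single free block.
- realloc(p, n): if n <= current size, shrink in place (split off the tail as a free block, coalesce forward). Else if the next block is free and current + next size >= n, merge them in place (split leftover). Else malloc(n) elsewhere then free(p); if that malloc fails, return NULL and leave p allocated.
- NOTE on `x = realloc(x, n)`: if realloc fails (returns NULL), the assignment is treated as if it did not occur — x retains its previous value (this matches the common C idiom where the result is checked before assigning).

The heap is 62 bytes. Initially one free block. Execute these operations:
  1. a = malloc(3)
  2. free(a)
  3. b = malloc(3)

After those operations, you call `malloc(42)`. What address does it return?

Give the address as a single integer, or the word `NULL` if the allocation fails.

Op 1: a = malloc(3) -> a = 0; heap: [0-2 ALLOC][3-61 FREE]
Op 2: free(a) -> (freed a); heap: [0-61 FREE]
Op 3: b = malloc(3) -> b = 0; heap: [0-2 ALLOC][3-61 FREE]
malloc(42): first-fit scan over [0-2 ALLOC][3-61 FREE] -> 3

Answer: 3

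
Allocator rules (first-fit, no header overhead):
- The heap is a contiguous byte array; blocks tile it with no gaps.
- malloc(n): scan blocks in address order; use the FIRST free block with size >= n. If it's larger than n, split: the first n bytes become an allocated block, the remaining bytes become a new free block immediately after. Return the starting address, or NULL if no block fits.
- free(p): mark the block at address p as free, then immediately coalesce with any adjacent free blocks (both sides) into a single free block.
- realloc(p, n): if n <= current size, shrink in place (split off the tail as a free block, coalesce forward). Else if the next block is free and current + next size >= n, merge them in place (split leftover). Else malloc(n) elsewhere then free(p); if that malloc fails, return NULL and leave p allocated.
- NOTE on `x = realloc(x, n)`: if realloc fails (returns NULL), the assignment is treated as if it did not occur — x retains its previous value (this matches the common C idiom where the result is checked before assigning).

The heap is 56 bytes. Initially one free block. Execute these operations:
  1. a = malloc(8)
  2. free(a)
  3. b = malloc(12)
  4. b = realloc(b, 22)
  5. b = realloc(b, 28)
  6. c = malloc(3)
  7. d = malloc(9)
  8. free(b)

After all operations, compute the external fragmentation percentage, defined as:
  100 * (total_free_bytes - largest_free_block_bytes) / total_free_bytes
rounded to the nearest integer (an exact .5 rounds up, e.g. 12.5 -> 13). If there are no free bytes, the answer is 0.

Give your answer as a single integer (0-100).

Op 1: a = malloc(8) -> a = 0; heap: [0-7 ALLOC][8-55 FREE]
Op 2: free(a) -> (freed a); heap: [0-55 FREE]
Op 3: b = malloc(12) -> b = 0; heap: [0-11 ALLOC][12-55 FREE]
Op 4: b = realloc(b, 22) -> b = 0; heap: [0-21 ALLOC][22-55 FREE]
Op 5: b = realloc(b, 28) -> b = 0; heap: [0-27 ALLOC][28-55 FREE]
Op 6: c = malloc(3) -> c = 28; heap: [0-27 ALLOC][28-30 ALLOC][31-55 FREE]
Op 7: d = malloc(9) -> d = 31; heap: [0-27 ALLOC][28-30 ALLOC][31-39 ALLOC][40-55 FREE]
Op 8: free(b) -> (freed b); heap: [0-27 FREE][28-30 ALLOC][31-39 ALLOC][40-55 FREE]
Free blocks: [28 16] total_free=44 largest=28 -> 100*(44-28)/44 = 1600/44 ≈ 36.364 -> rounds to 36

Answer: 36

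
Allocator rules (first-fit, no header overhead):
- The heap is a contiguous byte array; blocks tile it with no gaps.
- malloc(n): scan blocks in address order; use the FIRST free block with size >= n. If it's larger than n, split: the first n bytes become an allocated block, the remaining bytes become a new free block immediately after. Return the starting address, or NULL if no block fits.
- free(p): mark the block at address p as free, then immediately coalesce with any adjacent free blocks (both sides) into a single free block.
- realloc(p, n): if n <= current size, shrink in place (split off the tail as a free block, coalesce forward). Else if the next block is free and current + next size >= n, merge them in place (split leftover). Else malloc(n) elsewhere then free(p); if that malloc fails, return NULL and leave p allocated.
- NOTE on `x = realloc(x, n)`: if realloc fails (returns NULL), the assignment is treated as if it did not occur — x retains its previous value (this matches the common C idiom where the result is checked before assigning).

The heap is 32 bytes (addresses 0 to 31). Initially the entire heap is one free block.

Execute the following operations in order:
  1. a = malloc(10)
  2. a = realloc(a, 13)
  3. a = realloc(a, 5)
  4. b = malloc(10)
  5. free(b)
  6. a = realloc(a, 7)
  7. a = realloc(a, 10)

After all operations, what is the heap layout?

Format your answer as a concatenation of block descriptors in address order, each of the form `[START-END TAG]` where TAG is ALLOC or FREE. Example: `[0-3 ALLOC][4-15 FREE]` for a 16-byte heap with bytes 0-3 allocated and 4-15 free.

Answer: [0-9 ALLOC][10-31 FREE]

Derivation:
Op 1: a = malloc(10) -> a = 0; heap: [0-9 ALLOC][10-31 FREE]
Op 2: a = realloc(a, 13) -> a = 0; heap: [0-12 ALLOC][13-31 FREE]
Op 3: a = realloc(a, 5) -> a = 0; heap: [0-4 ALLOC][5-31 FREE]
Op 4: b = malloc(10) -> b = 5; heap: [0-4 ALLOC][5-14 ALLOC][15-31 FREE]
Op 5: free(b) -> (freed b); heap: [0-4 ALLOC][5-31 FREE]
Op 6: a = realloc(a, 7) -> a = 0; heap: [0-6 ALLOC][7-31 FREE]
Op 7: a = realloc(a, 10) -> a = 0; heap: [0-9 ALLOC][10-31 FREE]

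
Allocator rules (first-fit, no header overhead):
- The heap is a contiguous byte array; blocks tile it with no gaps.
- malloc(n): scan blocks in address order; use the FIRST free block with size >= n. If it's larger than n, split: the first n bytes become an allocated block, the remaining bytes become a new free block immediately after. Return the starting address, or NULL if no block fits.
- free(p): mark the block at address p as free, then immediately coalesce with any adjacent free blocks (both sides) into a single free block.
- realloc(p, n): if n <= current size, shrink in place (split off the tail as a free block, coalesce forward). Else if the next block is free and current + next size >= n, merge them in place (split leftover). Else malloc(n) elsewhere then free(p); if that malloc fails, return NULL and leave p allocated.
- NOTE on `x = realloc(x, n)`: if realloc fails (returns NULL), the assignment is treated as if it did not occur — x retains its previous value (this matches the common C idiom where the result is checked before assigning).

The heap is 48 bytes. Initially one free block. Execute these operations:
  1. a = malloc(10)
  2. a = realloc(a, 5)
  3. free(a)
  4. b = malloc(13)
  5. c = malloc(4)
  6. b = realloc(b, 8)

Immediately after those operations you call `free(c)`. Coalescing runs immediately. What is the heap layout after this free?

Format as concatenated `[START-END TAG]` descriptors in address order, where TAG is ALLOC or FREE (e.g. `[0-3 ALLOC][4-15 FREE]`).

Answer: [0-7 ALLOC][8-47 FREE]

Derivation:
Op 1: a = malloc(10) -> a = 0; heap: [0-9 ALLOC][10-47 FREE]
Op 2: a = realloc(a, 5) -> a = 0; heap: [0-4 ALLOC][5-47 FREE]
Op 3: free(a) -> (freed a); heap: [0-47 FREE]
Op 4: b = malloc(13) -> b = 0; heap: [0-12 ALLOC][13-47 FREE]
Op 5: c = malloc(4) -> c = 13; heap: [0-12 ALLOC][13-16 ALLOC][17-47 FREE]
Op 6: b = realloc(b, 8) -> b = 0; heap: [0-7 ALLOC][8-12 FREE][13-16 ALLOC][17-47 FREE]
free(c): c = 13 -> block [13-16 ALLOC]; mark free, coalesce with adjacent free neighbors -> [0-7 ALLOC][8-47 FREE]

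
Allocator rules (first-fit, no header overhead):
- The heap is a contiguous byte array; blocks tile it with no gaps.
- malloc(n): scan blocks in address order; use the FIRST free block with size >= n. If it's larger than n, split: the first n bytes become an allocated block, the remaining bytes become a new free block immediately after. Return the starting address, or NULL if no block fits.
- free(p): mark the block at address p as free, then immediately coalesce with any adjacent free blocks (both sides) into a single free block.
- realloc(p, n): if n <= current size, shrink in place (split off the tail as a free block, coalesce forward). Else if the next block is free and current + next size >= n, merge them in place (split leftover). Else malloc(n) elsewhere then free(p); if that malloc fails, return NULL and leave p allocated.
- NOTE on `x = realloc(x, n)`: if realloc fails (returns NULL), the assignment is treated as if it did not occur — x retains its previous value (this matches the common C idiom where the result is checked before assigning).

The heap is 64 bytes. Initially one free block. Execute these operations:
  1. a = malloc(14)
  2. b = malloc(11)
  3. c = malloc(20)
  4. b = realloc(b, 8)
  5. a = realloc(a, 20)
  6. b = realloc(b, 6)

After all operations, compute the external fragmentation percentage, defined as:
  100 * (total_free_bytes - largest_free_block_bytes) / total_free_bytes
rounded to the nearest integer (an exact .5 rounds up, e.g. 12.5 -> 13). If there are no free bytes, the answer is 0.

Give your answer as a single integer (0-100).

Op 1: a = malloc(14) -> a = 0; heap: [0-13 ALLOC][14-63 FREE]
Op 2: b = malloc(11) -> b = 14; heap: [0-13 ALLOC][14-24 ALLOC][25-63 FREE]
Op 3: c = malloc(20) -> c = 25; heap: [0-13 ALLOC][14-24 ALLOC][25-44 ALLOC][45-63 FREE]
Op 4: b = realloc(b, 8) -> b = 14; heap: [0-13 ALLOC][14-21 ALLOC][22-24 FREE][25-44 ALLOC][45-63 FREE]
Op 5: a = realloc(a, 20) -> NULL (a unchanged); heap: [0-13 ALLOC][14-21 ALLOC][22-24 FREE][25-44 ALLOC][45-63 FREE]
Op 6: b = realloc(b, 6) -> b = 14; heap: [0-13 ALLOC][14-19 ALLOC][20-24 FREE][25-44 ALLOC][45-63 FREE]
Free blocks: [5 19] total_free=24 largest=19 -> 100*(24-19)/24 = 500/24 ≈ 20.833 -> rounds to 21

Answer: 21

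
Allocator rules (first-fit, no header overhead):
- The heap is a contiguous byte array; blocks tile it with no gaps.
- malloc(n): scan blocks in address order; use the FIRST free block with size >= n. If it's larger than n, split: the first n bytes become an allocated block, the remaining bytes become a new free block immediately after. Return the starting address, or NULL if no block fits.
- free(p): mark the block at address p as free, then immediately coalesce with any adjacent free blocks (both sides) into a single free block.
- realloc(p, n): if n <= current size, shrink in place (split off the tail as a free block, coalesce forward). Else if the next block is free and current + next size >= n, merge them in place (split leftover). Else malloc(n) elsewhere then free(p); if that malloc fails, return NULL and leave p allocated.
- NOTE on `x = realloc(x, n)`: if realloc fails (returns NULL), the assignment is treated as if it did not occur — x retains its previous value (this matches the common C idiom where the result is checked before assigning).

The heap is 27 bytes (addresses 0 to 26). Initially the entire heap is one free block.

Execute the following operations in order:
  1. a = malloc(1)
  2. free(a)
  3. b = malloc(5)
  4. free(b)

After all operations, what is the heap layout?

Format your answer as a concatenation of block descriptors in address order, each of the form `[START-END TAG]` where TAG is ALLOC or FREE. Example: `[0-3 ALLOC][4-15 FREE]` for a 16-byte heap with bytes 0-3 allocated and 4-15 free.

Answer: [0-26 FREE]

Derivation:
Op 1: a = malloc(1) -> a = 0; heap: [0-0 ALLOC][1-26 FREE]
Op 2: free(a) -> (freed a); heap: [0-26 FREE]
Op 3: b = malloc(5) -> b = 0; heap: [0-4 ALLOC][5-26 FREE]
Op 4: free(b) -> (freed b); heap: [0-26 FREE]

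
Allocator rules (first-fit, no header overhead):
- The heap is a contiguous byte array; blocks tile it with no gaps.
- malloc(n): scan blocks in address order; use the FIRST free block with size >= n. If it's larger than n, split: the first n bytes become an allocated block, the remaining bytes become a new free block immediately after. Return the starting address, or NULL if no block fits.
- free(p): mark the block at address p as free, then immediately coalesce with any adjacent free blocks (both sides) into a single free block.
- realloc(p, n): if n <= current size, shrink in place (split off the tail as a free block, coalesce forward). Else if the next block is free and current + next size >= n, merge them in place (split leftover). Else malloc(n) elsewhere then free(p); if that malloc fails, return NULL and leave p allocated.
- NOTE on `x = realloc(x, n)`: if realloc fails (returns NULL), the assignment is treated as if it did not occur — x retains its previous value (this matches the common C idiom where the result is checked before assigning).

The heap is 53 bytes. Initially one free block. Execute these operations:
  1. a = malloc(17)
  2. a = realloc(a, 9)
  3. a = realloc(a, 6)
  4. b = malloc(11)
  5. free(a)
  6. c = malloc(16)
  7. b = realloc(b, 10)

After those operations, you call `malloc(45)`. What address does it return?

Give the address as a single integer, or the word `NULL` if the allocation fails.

Answer: NULL

Derivation:
Op 1: a = malloc(17) -> a = 0; heap: [0-16 ALLOC][17-52 FREE]
Op 2: a = realloc(a, 9) -> a = 0; heap: [0-8 ALLOC][9-52 FREE]
Op 3: a = realloc(a, 6) -> a = 0; heap: [0-5 ALLOC][6-52 FREE]
Op 4: b = malloc(11) -> b = 6; heap: [0-5 ALLOC][6-16 ALLOC][17-52 FREE]
Op 5: free(a) -> (freed a); heap: [0-5 FREE][6-16 ALLOC][17-52 FREE]
Op 6: c = malloc(16) -> c = 17; heap: [0-5 FREE][6-16 ALLOC][17-32 ALLOC][33-52 FREE]
Op 7: b = realloc(b, 10) -> b = 6; heap: [0-5 FREE][6-15 ALLOC][16-16 FREE][17-32 ALLOC][33-52 FREE]
malloc(45): first-fit scan over [0-5 FREE][6-15 ALLOC][16-16 FREE][17-32 ALLOC][33-52 FREE] -> NULL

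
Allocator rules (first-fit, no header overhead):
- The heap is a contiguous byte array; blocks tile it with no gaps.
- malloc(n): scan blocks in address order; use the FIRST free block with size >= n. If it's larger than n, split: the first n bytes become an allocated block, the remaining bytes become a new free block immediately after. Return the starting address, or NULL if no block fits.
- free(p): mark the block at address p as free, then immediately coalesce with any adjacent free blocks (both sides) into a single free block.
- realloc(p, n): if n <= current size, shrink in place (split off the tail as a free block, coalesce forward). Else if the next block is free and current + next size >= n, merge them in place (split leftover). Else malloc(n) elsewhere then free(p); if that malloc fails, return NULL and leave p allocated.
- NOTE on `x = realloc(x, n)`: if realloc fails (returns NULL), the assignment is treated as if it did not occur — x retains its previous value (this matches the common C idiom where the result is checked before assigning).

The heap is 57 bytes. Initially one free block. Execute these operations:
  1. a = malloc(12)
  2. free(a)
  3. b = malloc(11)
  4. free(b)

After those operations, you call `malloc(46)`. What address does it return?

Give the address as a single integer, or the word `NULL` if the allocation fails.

Op 1: a = malloc(12) -> a = 0; heap: [0-11 ALLOC][12-56 FREE]
Op 2: free(a) -> (freed a); heap: [0-56 FREE]
Op 3: b = malloc(11) -> b = 0; heap: [0-10 ALLOC][11-56 FREE]
Op 4: free(b) -> (freed b); heap: [0-56 FREE]
malloc(46): first-fit scan over [0-56 FREE] -> 0

Answer: 0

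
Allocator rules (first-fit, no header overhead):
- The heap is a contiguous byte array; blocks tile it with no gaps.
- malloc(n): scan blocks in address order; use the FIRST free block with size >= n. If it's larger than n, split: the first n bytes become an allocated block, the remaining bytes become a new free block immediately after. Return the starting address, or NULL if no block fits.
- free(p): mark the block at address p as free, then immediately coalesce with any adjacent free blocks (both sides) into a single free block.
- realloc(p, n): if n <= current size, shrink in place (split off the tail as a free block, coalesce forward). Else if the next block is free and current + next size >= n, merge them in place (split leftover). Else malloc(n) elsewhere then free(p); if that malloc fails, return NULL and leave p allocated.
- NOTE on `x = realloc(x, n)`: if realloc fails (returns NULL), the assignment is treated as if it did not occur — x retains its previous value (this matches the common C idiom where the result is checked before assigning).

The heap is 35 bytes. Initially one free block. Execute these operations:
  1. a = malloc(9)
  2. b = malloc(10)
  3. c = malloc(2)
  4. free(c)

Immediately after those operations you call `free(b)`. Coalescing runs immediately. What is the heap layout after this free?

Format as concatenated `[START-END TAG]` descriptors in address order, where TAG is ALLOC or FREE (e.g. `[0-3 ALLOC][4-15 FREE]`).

Op 1: a = malloc(9) -> a = 0; heap: [0-8 ALLOC][9-34 FREE]
Op 2: b = malloc(10) -> b = 9; heap: [0-8 ALLOC][9-18 ALLOC][19-34 FREE]
Op 3: c = malloc(2) -> c = 19; heap: [0-8 ALLOC][9-18 ALLOC][19-20 ALLOC][21-34 FREE]
Op 4: free(c) -> (freed c); heap: [0-8 ALLOC][9-18 ALLOC][19-34 FREE]
free(b): b = 9 -> block [9-18 ALLOC]; mark free, coalesce with adjacent free neighbors -> [0-8 ALLOC][9-34 FREE]

Answer: [0-8 ALLOC][9-34 FREE]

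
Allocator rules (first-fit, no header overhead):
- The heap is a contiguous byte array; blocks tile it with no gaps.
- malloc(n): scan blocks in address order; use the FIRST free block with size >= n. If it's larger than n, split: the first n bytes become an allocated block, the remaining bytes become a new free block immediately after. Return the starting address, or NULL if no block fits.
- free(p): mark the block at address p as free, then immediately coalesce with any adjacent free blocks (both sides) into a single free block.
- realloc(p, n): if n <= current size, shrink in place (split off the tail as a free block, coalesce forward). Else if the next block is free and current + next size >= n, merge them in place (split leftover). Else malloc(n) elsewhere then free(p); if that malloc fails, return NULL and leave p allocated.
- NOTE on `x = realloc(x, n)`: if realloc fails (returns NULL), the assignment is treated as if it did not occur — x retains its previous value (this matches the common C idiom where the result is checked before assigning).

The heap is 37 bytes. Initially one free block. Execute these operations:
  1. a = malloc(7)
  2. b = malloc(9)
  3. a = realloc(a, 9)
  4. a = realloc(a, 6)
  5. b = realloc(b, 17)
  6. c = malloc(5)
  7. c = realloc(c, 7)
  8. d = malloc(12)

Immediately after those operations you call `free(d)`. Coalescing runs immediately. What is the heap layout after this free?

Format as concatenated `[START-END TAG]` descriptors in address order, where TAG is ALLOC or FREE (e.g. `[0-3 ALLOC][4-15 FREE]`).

Op 1: a = malloc(7) -> a = 0; heap: [0-6 ALLOC][7-36 FREE]
Op 2: b = malloc(9) -> b = 7; heap: [0-6 ALLOC][7-15 ALLOC][16-36 FREE]
Op 3: a = realloc(a, 9) -> a = 16; heap: [0-6 FREE][7-15 ALLOC][16-24 ALLOC][25-36 FREE]
Op 4: a = realloc(a, 6) -> a = 16; heap: [0-6 FREE][7-15 ALLOC][16-21 ALLOC][22-36 FREE]
Op 5: b = realloc(b, 17) -> NULL (b unchanged); heap: [0-6 FREE][7-15 ALLOC][16-21 ALLOC][22-36 FREE]
Op 6: c = malloc(5) -> c = 0; heap: [0-4 ALLOC][5-6 FREE][7-15 ALLOC][16-21 ALLOC][22-36 FREE]
Op 7: c = realloc(c, 7) -> c = 0; heap: [0-6 ALLOC][7-15 ALLOC][16-21 ALLOC][22-36 FREE]
Op 8: d = malloc(12) -> d = 22; heap: [0-6 ALLOC][7-15 ALLOC][16-21 ALLOC][22-33 ALLOC][34-36 FREE]
free(d): d = 22 -> block [22-33 ALLOC]; mark free, coalesce with adjacent free neighbors -> [0-6 ALLOC][7-15 ALLOC][16-21 ALLOC][22-36 FREE]

Answer: [0-6 ALLOC][7-15 ALLOC][16-21 ALLOC][22-36 FREE]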